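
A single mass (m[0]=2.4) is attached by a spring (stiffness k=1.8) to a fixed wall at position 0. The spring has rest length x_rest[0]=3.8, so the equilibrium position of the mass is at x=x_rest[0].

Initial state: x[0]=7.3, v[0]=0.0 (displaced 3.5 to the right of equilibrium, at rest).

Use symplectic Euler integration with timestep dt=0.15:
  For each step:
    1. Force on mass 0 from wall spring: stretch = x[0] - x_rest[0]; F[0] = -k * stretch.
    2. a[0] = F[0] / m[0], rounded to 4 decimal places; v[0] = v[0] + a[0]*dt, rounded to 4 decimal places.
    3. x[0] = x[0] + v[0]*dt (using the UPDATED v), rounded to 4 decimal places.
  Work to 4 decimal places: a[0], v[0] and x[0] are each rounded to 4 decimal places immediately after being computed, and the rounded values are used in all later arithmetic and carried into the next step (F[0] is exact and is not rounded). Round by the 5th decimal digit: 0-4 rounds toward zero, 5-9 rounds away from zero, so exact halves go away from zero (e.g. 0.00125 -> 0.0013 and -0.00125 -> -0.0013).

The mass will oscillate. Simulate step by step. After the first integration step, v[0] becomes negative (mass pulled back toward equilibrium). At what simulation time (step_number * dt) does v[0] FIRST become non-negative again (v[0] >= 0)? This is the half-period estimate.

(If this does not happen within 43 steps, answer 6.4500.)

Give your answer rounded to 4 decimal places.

Answer: 3.7500

Derivation:
Step 0: x=[7.3000] v=[0.0000]
Step 1: x=[7.2409] v=[-0.3938]
Step 2: x=[7.1238] v=[-0.7809]
Step 3: x=[6.9506] v=[-1.1548]
Step 4: x=[6.7242] v=[-1.5093]
Step 5: x=[6.4485] v=[-1.8383]
Step 6: x=[6.1281] v=[-2.1363]
Step 7: x=[5.7684] v=[-2.3982]
Step 8: x=[5.3755] v=[-2.6196]
Step 9: x=[4.9560] v=[-2.7968]
Step 10: x=[4.5170] v=[-2.9269]
Step 11: x=[4.0659] v=[-3.0076]
Step 12: x=[3.6103] v=[-3.0375]
Step 13: x=[3.1579] v=[-3.0162]
Step 14: x=[2.7163] v=[-2.9440]
Step 15: x=[2.2930] v=[-2.8221]
Step 16: x=[1.8951] v=[-2.6526]
Step 17: x=[1.5294] v=[-2.4383]
Step 18: x=[1.2020] v=[-2.1829]
Step 19: x=[0.9184] v=[-1.8906]
Step 20: x=[0.6834] v=[-1.5664]
Step 21: x=[0.5010] v=[-1.2158]
Step 22: x=[0.3743] v=[-0.8447]
Step 23: x=[0.3054] v=[-0.4593]
Step 24: x=[0.2955] v=[-0.0662]
Step 25: x=[0.3447] v=[0.3281]
First v>=0 after going negative at step 25, time=3.7500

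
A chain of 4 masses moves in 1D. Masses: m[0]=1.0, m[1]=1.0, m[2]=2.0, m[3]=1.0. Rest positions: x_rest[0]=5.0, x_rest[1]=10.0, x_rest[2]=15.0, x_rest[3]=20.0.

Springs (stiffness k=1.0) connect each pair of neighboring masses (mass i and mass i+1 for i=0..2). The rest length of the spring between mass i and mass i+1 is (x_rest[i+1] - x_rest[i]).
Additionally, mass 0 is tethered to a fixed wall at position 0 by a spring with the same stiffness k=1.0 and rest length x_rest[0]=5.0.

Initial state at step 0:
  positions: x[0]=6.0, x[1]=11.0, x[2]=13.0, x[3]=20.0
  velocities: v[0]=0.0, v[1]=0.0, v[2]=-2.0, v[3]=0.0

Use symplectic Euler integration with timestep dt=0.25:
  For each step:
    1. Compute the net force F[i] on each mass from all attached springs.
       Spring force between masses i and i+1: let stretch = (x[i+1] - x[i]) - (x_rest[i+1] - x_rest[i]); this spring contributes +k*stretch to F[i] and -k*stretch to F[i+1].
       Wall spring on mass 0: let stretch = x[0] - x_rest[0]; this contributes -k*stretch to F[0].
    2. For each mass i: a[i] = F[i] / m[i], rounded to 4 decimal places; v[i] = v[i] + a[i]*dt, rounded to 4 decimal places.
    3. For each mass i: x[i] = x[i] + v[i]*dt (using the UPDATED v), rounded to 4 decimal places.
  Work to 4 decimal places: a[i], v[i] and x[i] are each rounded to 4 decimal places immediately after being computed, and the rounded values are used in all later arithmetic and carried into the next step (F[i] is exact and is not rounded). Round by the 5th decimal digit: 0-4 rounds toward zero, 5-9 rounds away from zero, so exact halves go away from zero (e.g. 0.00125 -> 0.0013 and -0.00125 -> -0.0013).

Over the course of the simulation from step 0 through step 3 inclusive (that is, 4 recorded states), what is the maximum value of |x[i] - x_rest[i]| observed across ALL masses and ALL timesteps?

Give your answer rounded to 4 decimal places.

Answer: 2.5363

Derivation:
Step 0: x=[6.0000 11.0000 13.0000 20.0000] v=[0.0000 0.0000 -2.0000 0.0000]
Step 1: x=[5.9375 10.8125 12.6563 19.8750] v=[-0.2500 -0.7500 -1.3750 -0.5000]
Step 2: x=[5.8086 10.4356 12.4805 19.6113] v=[-0.5156 -1.5078 -0.7031 -1.0547]
Step 3: x=[5.6059 9.8973 12.4637 19.2145] v=[-0.8110 -2.1533 -0.0674 -1.5874]
Max displacement = 2.5363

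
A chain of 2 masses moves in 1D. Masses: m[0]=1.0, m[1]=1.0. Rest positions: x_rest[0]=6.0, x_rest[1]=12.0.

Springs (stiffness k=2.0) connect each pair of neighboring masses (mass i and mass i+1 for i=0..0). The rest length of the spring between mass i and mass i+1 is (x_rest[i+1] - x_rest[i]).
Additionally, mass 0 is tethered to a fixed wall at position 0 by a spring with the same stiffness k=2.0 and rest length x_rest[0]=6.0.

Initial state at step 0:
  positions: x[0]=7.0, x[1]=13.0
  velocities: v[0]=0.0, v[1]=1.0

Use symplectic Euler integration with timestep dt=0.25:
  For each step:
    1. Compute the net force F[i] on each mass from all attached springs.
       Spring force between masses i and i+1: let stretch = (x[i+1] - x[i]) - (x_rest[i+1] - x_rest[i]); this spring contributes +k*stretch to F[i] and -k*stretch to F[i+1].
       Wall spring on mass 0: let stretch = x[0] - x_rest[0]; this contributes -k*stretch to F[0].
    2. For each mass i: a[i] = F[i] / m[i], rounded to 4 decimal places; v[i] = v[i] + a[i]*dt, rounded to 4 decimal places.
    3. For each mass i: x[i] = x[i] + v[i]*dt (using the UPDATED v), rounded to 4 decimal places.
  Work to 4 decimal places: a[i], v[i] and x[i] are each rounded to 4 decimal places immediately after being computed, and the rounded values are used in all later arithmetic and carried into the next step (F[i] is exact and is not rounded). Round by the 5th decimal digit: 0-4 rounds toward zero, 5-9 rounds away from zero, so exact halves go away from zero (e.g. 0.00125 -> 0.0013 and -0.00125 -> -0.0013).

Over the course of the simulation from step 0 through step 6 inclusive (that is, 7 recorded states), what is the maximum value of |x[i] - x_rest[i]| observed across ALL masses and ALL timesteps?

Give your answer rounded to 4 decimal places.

Answer: 1.5605

Derivation:
Step 0: x=[7.0000 13.0000] v=[0.0000 1.0000]
Step 1: x=[6.8750 13.2500] v=[-0.5000 1.0000]
Step 2: x=[6.6875 13.4531] v=[-0.7500 0.8125]
Step 3: x=[6.5098 13.5605] v=[-0.7110 0.4297]
Step 4: x=[6.3997 13.5366] v=[-0.4406 -0.0957]
Step 5: x=[6.3817 13.3706] v=[-0.0720 -0.6642]
Step 6: x=[6.4396 13.0809] v=[0.2316 -1.1587]
Max displacement = 1.5605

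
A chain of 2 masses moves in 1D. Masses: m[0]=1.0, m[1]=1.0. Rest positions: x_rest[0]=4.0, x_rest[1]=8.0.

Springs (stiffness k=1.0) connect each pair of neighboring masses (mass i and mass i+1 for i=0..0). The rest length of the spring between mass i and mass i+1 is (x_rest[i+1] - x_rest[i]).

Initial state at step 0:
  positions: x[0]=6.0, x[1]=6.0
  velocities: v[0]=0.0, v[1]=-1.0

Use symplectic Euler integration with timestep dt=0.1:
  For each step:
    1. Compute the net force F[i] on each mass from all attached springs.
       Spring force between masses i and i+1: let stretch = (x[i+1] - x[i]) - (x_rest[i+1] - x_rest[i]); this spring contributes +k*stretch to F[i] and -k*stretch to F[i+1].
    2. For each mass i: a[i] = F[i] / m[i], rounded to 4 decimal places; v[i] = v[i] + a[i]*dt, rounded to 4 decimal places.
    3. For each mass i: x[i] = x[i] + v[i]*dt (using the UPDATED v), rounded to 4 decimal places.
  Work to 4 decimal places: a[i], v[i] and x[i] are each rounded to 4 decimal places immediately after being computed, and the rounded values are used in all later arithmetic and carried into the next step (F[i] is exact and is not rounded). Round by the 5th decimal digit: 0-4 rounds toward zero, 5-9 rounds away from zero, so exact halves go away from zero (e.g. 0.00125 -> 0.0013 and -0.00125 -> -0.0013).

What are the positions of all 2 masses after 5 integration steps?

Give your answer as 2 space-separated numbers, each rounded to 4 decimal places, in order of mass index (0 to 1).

Step 0: x=[6.0000 6.0000] v=[0.0000 -1.0000]
Step 1: x=[5.9600 5.9400] v=[-0.4000 -0.6000]
Step 2: x=[5.8798 5.9202] v=[-0.8020 -0.1980]
Step 3: x=[5.7600 5.9400] v=[-1.1980 0.1980]
Step 4: x=[5.6020 5.9980] v=[-1.5800 0.5800]
Step 5: x=[5.4080 6.0920] v=[-1.9404 0.9404]

Answer: 5.4080 6.0920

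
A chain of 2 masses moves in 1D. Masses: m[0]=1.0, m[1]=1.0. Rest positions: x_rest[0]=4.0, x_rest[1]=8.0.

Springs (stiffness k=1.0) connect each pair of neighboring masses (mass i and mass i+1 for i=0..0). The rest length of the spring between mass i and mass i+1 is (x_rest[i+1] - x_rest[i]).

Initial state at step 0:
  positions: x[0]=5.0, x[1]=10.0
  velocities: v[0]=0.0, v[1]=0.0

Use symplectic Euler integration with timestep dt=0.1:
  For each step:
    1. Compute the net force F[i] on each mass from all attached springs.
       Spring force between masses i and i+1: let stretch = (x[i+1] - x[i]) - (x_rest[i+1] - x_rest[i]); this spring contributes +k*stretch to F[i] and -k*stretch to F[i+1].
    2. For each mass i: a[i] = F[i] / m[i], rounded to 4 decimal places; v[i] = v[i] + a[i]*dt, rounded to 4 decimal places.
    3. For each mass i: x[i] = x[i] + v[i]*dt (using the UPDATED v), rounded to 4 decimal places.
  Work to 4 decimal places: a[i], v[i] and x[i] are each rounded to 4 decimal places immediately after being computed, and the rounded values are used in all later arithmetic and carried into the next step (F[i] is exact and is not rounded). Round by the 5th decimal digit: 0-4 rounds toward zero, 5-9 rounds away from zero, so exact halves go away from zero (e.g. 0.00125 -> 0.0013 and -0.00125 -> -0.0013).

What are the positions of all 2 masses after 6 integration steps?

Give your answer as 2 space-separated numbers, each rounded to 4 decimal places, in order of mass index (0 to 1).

Answer: 5.1963 9.8037

Derivation:
Step 0: x=[5.0000 10.0000] v=[0.0000 0.0000]
Step 1: x=[5.0100 9.9900] v=[0.1000 -0.1000]
Step 2: x=[5.0298 9.9702] v=[0.1980 -0.1980]
Step 3: x=[5.0590 9.9410] v=[0.2920 -0.2920]
Step 4: x=[5.0970 9.9030] v=[0.3802 -0.3802]
Step 5: x=[5.1431 9.8569] v=[0.4608 -0.4608]
Step 6: x=[5.1963 9.8037] v=[0.5322 -0.5322]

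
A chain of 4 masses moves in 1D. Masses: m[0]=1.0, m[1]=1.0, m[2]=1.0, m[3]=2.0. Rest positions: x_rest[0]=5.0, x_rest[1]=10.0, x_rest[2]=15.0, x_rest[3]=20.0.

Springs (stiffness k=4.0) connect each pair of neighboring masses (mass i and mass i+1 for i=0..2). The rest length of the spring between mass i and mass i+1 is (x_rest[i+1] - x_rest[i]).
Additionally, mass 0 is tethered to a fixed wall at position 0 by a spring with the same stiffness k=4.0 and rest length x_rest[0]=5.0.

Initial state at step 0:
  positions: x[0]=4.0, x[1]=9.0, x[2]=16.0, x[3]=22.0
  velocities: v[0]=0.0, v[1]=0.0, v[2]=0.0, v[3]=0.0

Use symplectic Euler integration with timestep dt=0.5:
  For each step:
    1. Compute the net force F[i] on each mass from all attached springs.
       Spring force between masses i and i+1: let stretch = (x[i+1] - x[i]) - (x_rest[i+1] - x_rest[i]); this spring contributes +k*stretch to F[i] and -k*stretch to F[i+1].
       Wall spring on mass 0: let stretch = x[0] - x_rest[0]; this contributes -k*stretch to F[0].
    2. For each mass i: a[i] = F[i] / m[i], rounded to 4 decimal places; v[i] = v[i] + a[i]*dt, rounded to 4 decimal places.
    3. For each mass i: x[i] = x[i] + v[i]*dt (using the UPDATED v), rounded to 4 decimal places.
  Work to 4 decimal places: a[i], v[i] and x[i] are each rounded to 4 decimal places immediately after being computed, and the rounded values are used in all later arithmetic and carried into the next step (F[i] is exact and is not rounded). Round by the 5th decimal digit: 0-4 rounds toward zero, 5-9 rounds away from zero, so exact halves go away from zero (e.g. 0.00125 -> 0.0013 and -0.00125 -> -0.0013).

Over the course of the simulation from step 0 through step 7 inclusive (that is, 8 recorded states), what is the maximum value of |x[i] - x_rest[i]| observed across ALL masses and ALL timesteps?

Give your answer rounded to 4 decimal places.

Step 0: x=[4.0000 9.0000 16.0000 22.0000] v=[0.0000 0.0000 0.0000 0.0000]
Step 1: x=[5.0000 11.0000 15.0000 21.5000] v=[2.0000 4.0000 -2.0000 -1.0000]
Step 2: x=[7.0000 11.0000 16.5000 20.2500] v=[4.0000 0.0000 3.0000 -2.5000]
Step 3: x=[6.0000 12.5000 16.2500 19.6250] v=[-2.0000 3.0000 -0.5000 -1.2500]
Step 4: x=[5.5000 11.2500 15.6250 19.8125] v=[-1.0000 -2.5000 -1.2500 0.3750]
Step 5: x=[5.2500 8.6250 14.8125 20.4063] v=[-0.5000 -5.2500 -1.6250 1.1875]
Step 6: x=[3.1250 8.8125 13.4063 20.7032] v=[-4.2500 0.3750 -2.8124 0.5937]
Step 7: x=[3.5625 7.9063 14.7032 19.8516] v=[0.8750 -1.8124 2.5938 -1.7032]
Max displacement = 2.5000

Answer: 2.5000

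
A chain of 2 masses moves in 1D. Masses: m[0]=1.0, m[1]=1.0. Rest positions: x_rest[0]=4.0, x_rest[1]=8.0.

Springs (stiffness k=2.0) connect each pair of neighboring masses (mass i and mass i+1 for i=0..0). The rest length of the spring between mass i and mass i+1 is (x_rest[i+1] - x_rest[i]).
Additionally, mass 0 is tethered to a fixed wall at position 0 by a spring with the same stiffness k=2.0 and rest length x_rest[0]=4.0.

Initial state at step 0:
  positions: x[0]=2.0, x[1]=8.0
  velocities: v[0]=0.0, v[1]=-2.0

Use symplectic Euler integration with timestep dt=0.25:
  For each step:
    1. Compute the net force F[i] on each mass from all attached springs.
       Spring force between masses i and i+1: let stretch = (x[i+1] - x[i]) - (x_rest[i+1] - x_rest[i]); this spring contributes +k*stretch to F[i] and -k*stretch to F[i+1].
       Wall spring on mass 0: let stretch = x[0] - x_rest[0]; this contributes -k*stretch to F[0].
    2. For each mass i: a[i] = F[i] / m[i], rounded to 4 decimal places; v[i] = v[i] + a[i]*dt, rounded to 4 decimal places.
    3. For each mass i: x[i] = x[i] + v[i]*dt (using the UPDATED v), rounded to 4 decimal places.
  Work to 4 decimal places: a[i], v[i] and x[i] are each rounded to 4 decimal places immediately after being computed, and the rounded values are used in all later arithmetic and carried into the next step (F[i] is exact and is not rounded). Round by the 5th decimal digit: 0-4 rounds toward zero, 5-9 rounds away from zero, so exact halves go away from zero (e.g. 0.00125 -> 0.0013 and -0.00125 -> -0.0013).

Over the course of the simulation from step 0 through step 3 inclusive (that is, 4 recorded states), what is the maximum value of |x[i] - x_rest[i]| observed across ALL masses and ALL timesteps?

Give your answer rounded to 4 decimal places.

Step 0: x=[2.0000 8.0000] v=[0.0000 -2.0000]
Step 1: x=[2.5000 7.2500] v=[2.0000 -3.0000]
Step 2: x=[3.2813 6.4063] v=[3.1250 -3.3750]
Step 3: x=[4.0430 5.6719] v=[3.0469 -2.9375]
Max displacement = 2.3281

Answer: 2.3281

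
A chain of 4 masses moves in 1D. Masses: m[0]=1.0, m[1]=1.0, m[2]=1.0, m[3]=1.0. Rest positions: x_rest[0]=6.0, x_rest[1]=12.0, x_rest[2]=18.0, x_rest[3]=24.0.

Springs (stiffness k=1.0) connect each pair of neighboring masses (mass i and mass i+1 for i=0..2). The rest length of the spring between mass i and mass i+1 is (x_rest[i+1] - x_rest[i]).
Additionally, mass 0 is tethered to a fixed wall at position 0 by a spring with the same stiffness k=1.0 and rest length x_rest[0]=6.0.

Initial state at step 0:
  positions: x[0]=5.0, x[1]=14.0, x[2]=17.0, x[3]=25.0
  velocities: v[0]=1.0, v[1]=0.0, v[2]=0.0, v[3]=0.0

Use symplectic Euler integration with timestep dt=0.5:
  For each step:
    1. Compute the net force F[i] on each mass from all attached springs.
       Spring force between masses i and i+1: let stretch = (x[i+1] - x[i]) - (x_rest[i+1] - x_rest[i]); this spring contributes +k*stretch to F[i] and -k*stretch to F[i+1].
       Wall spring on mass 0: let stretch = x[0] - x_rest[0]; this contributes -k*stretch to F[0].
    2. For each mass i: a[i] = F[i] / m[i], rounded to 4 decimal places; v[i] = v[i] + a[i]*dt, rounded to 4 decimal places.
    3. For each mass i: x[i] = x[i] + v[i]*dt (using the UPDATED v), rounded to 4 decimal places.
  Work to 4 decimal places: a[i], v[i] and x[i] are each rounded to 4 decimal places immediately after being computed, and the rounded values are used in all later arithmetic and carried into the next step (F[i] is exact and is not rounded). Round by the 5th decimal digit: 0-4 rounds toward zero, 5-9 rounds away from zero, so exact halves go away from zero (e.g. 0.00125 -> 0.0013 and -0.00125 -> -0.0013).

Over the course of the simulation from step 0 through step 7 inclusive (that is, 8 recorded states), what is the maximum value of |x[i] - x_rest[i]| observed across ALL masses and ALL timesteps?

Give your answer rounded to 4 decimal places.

Answer: 2.4848

Derivation:
Step 0: x=[5.0000 14.0000 17.0000 25.0000] v=[1.0000 0.0000 0.0000 0.0000]
Step 1: x=[6.5000 12.5000 18.2500 24.5000] v=[3.0000 -3.0000 2.5000 -1.0000]
Step 2: x=[7.8750 10.9375 19.6250 23.9375] v=[2.7500 -3.1250 2.7500 -1.1250]
Step 3: x=[8.0469 10.7813 19.9063 23.7969] v=[0.3438 -0.3125 0.5625 -0.2813]
Step 4: x=[6.8907 12.2227 18.8790 24.1836] v=[-2.3125 2.8828 -2.0547 0.7734]
Step 5: x=[5.3448 13.9952 17.5137 24.7442] v=[-3.0919 3.5450 -2.7306 1.1211]
Step 6: x=[4.6253 14.4848 17.0764 24.9972] v=[-1.4391 0.9791 -0.8746 0.5059]
Step 7: x=[5.2143 13.1574 17.9714 24.7700] v=[1.1780 -2.6549 1.7900 -0.4545]
Max displacement = 2.4848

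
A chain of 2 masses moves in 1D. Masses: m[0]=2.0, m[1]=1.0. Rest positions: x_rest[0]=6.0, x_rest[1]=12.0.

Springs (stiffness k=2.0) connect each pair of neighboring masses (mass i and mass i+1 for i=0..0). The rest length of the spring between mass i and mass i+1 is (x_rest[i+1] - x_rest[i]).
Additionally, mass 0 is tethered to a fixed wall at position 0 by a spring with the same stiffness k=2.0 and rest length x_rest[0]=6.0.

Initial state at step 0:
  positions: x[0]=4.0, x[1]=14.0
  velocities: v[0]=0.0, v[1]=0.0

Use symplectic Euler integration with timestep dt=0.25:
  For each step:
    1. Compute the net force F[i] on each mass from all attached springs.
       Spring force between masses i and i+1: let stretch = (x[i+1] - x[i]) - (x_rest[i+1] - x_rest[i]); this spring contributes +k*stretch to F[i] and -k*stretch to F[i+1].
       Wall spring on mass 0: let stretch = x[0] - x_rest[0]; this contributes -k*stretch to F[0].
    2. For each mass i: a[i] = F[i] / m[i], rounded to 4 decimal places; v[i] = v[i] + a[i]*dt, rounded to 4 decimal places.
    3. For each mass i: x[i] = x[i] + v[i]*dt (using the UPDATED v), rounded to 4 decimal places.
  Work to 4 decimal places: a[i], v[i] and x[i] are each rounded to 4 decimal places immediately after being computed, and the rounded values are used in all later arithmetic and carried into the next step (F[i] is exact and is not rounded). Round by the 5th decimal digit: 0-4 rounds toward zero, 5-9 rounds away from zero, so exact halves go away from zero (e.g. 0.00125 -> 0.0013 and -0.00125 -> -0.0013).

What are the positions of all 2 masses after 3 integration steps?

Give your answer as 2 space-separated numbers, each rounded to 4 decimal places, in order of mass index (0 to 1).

Answer: 5.8760 11.5235

Derivation:
Step 0: x=[4.0000 14.0000] v=[0.0000 0.0000]
Step 1: x=[4.3750 13.5000] v=[1.5000 -2.0000]
Step 2: x=[5.0469 12.6094] v=[2.6875 -3.5625]
Step 3: x=[5.8760 11.5235] v=[3.3164 -4.3438]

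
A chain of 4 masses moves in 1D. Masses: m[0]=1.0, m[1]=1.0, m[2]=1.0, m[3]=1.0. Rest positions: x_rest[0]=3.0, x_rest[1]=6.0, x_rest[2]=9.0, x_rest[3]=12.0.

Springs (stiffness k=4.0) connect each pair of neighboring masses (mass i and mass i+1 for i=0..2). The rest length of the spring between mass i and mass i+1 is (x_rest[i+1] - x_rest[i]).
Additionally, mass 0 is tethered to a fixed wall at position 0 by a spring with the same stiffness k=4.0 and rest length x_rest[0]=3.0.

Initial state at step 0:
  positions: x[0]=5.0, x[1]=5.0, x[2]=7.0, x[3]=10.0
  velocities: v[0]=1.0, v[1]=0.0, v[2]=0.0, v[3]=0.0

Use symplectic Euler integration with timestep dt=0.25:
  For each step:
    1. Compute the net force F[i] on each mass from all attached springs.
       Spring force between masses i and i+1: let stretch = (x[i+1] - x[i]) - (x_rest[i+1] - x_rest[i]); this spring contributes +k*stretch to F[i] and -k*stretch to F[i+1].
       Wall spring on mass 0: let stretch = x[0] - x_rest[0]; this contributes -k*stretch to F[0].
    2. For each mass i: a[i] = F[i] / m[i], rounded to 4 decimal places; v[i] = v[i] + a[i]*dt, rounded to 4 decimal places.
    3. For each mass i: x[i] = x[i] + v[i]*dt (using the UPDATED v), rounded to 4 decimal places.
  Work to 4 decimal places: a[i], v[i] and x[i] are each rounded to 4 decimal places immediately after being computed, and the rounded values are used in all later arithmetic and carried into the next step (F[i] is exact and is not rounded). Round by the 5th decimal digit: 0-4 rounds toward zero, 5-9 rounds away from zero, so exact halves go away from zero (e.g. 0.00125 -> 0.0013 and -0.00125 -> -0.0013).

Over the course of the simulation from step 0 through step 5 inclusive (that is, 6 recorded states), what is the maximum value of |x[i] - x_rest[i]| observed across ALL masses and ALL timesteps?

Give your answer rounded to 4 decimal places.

Step 0: x=[5.0000 5.0000 7.0000 10.0000] v=[1.0000 0.0000 0.0000 0.0000]
Step 1: x=[4.0000 5.5000 7.2500 10.0000] v=[-4.0000 2.0000 1.0000 0.0000]
Step 2: x=[2.3750 6.0625 7.7500 10.0625] v=[-6.5000 2.2500 2.0000 0.2500]
Step 3: x=[1.0781 6.1250 8.4063 10.2969] v=[-5.1875 0.2500 2.6250 0.9375]
Step 4: x=[0.7734 5.4961 8.9649 10.8086] v=[-1.2187 -2.5156 2.2343 2.0469]
Step 5: x=[1.4561 4.5537 9.1172 11.6094] v=[2.7306 -3.7695 0.6092 3.2032]
Max displacement = 2.2266

Answer: 2.2266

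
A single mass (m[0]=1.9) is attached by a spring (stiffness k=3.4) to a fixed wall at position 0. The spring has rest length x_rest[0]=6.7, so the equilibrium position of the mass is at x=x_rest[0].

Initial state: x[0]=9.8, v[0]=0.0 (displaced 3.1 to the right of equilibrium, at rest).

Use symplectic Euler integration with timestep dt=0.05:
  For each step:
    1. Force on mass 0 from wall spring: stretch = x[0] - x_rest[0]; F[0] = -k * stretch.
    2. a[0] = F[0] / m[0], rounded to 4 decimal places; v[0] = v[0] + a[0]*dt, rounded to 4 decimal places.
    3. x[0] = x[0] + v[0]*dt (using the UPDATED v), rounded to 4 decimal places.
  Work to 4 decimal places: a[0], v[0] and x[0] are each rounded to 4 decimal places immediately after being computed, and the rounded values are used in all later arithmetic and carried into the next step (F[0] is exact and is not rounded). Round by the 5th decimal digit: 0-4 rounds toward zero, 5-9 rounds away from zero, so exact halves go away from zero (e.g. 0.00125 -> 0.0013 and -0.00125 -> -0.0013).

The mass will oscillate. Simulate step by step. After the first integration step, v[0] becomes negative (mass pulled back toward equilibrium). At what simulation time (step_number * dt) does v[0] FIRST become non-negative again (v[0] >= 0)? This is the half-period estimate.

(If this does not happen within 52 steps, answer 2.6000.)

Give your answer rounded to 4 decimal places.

Step 0: x=[9.8000] v=[0.0000]
Step 1: x=[9.7861] v=[-0.2774]
Step 2: x=[9.7584] v=[-0.5535]
Step 3: x=[9.7170] v=[-0.8271]
Step 4: x=[9.6622] v=[-1.0970]
Step 5: x=[9.5941] v=[-1.3620]
Step 6: x=[9.5131] v=[-1.6209]
Step 7: x=[9.4195] v=[-1.8726]
Step 8: x=[9.3137] v=[-2.1159]
Step 9: x=[9.1962] v=[-2.3498]
Step 10: x=[9.0675] v=[-2.5731]
Step 11: x=[8.9283] v=[-2.7849]
Step 12: x=[8.7791] v=[-2.9843]
Step 13: x=[8.6206] v=[-3.1703]
Step 14: x=[8.4535] v=[-3.3421]
Step 15: x=[8.2786] v=[-3.4990]
Step 16: x=[8.0966] v=[-3.6402]
Step 17: x=[7.9083] v=[-3.7652]
Step 18: x=[7.7146] v=[-3.8733]
Step 19: x=[7.5164] v=[-3.9641]
Step 20: x=[7.3145] v=[-4.0371]
Step 21: x=[7.1099] v=[-4.0921]
Step 22: x=[6.9035] v=[-4.1288]
Step 23: x=[6.6962] v=[-4.1470]
Step 24: x=[6.4889] v=[-4.1467]
Step 25: x=[6.2825] v=[-4.1278]
Step 26: x=[6.0780] v=[-4.0904]
Step 27: x=[5.8763] v=[-4.0347]
Step 28: x=[5.6783] v=[-3.9610]
Step 29: x=[5.4848] v=[-3.8696]
Step 30: x=[5.2968] v=[-3.7609]
Step 31: x=[5.1150] v=[-3.6354]
Step 32: x=[4.9403] v=[-3.4936]
Step 33: x=[4.7735] v=[-3.3362]
Step 34: x=[4.6153] v=[-3.1638]
Step 35: x=[4.4664] v=[-2.9773]
Step 36: x=[4.3275] v=[-2.7775]
Step 37: x=[4.1992] v=[-2.5652]
Step 38: x=[4.0821] v=[-2.3414]
Step 39: x=[3.9767] v=[-2.1072]
Step 40: x=[3.8835] v=[-1.8635]
Step 41: x=[3.8029] v=[-1.6115]
Step 42: x=[3.7353] v=[-1.3523]
Step 43: x=[3.6810] v=[-1.0870]
Step 44: x=[3.6402] v=[-0.8169]
Step 45: x=[3.6130] v=[-0.5431]
Step 46: x=[3.5997] v=[-0.2669]
Step 47: x=[3.6002] v=[0.0105]
First v>=0 after going negative at step 47, time=2.3500

Answer: 2.3500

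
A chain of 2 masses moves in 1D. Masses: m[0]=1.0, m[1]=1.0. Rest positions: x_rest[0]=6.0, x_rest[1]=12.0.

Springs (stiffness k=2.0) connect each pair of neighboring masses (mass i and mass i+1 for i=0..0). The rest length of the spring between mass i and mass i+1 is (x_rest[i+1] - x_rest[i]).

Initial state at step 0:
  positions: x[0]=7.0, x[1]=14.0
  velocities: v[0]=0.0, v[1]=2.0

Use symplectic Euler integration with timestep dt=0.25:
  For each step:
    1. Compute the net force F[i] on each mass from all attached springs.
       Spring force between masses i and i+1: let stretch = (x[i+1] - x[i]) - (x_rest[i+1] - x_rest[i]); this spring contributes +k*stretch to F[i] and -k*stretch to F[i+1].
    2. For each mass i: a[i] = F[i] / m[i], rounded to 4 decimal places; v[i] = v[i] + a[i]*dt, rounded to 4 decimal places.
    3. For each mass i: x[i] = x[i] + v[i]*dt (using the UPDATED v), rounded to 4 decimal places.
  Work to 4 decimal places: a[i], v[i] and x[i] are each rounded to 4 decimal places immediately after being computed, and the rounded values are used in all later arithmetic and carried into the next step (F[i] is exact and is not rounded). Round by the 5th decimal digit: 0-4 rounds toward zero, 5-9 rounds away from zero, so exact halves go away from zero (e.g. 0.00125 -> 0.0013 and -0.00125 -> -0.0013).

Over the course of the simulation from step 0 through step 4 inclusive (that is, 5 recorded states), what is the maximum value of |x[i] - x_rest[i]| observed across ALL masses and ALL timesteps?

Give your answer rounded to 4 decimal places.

Answer: 2.6641

Derivation:
Step 0: x=[7.0000 14.0000] v=[0.0000 2.0000]
Step 1: x=[7.1250 14.3750] v=[0.5000 1.5000]
Step 2: x=[7.4063 14.5938] v=[1.1250 0.8750]
Step 3: x=[7.8360 14.6641] v=[1.7188 0.2813]
Step 4: x=[8.3692 14.6309] v=[2.1329 -0.1328]
Max displacement = 2.6641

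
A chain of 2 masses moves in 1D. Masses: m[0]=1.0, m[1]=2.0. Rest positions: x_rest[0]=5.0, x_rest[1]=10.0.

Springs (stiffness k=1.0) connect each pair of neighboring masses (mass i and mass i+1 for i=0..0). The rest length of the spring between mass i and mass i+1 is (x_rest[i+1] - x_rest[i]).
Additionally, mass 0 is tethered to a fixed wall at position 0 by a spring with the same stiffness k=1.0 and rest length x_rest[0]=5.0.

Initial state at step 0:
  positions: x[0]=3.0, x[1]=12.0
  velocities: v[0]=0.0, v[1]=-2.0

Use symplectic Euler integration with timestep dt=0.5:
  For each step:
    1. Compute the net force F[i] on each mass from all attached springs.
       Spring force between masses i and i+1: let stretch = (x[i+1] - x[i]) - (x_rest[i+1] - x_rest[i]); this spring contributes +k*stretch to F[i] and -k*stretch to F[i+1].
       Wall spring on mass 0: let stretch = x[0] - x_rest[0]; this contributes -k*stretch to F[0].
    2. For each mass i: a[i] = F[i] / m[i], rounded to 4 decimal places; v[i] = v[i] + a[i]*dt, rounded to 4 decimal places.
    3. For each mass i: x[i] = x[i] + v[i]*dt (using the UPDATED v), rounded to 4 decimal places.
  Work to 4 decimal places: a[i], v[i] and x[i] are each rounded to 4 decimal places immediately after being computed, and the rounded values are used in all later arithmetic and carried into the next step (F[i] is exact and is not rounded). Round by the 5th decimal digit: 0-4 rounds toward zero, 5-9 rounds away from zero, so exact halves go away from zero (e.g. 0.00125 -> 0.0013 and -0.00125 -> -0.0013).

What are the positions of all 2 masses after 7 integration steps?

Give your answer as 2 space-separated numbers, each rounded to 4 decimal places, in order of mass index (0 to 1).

Step 0: x=[3.0000 12.0000] v=[0.0000 -2.0000]
Step 1: x=[4.5000 10.5000] v=[3.0000 -3.0000]
Step 2: x=[6.3750 8.8750] v=[3.7500 -3.2500]
Step 3: x=[7.2813 7.5625] v=[1.8125 -2.6250]
Step 4: x=[6.4375 6.8399] v=[-1.6876 -1.4453]
Step 5: x=[4.0849 6.6920] v=[-4.7052 -0.2959]
Step 6: x=[1.3629 6.8432] v=[-5.4441 0.3024]
Step 7: x=[-0.3298 6.9344] v=[-3.3854 0.1823]

Answer: -0.3298 6.9344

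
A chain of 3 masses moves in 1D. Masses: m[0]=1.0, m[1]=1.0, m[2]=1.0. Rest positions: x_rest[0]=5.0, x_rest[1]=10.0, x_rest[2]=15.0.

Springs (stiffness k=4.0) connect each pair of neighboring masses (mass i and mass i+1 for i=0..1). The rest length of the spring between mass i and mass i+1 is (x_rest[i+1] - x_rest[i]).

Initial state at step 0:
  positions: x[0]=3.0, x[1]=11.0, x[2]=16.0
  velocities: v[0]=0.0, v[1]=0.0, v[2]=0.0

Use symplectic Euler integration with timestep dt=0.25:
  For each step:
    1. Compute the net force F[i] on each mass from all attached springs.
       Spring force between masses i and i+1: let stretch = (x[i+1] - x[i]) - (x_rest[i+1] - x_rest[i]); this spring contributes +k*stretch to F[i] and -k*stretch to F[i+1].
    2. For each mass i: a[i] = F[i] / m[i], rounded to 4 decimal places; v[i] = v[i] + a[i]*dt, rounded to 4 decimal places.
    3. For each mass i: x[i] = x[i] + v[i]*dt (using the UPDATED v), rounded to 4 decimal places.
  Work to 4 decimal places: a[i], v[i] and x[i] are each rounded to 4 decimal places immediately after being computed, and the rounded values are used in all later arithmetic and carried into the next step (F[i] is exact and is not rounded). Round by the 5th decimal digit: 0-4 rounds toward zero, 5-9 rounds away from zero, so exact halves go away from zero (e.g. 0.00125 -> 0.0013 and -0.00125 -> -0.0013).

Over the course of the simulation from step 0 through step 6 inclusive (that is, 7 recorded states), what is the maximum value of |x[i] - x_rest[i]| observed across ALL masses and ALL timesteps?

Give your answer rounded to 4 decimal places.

Answer: 2.0300

Derivation:
Step 0: x=[3.0000 11.0000 16.0000] v=[0.0000 0.0000 0.0000]
Step 1: x=[3.7500 10.2500 16.0000] v=[3.0000 -3.0000 0.0000]
Step 2: x=[4.8750 9.3125 15.8125] v=[4.5000 -3.7500 -0.7500]
Step 3: x=[5.8594 8.8906 15.2500] v=[3.9375 -1.6875 -2.2500]
Step 4: x=[6.3516 9.3008 14.3477] v=[1.9687 1.6407 -3.6094]
Step 5: x=[6.3311 10.2354 13.4336] v=[-0.0821 3.7384 -3.6563]
Step 6: x=[6.0367 10.9935 12.9700] v=[-1.1778 3.0323 -1.8545]
Max displacement = 2.0300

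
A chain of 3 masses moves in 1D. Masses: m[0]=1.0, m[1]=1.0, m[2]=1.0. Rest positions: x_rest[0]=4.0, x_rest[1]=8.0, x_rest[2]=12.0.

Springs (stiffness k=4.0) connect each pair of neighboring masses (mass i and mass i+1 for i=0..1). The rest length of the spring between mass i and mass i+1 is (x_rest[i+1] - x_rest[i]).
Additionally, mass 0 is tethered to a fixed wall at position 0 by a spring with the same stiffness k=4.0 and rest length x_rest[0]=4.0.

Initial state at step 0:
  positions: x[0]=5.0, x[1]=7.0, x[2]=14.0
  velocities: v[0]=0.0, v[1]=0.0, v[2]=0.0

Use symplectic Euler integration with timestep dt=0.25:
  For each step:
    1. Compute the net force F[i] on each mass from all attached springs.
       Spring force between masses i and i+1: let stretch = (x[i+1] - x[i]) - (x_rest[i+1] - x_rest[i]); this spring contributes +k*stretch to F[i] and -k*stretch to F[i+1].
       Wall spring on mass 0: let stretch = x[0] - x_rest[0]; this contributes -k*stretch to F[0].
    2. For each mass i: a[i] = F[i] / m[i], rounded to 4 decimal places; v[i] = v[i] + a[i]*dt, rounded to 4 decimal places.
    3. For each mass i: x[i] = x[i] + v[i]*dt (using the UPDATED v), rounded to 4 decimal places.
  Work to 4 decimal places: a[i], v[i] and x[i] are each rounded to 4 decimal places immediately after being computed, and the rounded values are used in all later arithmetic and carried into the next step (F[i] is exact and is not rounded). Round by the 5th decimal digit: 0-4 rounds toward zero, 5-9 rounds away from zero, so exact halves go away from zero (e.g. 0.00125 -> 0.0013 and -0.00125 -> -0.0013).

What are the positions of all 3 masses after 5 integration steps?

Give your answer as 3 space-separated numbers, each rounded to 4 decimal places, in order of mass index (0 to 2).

Step 0: x=[5.0000 7.0000 14.0000] v=[0.0000 0.0000 0.0000]
Step 1: x=[4.2500 8.2500 13.2500] v=[-3.0000 5.0000 -3.0000]
Step 2: x=[3.4375 9.7500 12.2500] v=[-3.2500 6.0000 -4.0000]
Step 3: x=[3.3438 10.2969 11.6250] v=[-0.3750 2.1875 -2.5000]
Step 4: x=[4.1524 9.4375 11.6680] v=[3.2343 -3.4375 0.1719]
Step 5: x=[5.2442 7.8145 12.1534] v=[4.3670 -6.4921 1.9414]

Answer: 5.2442 7.8145 12.1534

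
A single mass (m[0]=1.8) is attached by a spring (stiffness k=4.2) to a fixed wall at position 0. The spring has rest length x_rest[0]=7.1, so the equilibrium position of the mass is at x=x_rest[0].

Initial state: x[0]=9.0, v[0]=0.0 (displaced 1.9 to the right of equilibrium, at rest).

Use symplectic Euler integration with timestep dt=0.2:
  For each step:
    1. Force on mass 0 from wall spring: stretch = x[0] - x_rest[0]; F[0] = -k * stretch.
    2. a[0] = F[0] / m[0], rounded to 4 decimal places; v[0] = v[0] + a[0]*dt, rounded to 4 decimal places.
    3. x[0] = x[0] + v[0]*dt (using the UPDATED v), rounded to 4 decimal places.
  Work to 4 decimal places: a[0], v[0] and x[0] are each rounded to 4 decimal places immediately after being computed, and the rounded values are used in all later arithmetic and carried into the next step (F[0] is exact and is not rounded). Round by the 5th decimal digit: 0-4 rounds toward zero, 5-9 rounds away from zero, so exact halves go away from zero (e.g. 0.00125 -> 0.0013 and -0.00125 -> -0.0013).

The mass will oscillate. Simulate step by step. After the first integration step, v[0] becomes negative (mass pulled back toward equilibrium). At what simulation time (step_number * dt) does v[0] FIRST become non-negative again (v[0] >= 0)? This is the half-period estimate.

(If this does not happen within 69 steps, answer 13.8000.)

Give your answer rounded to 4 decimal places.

Answer: 2.2000

Derivation:
Step 0: x=[9.0000] v=[0.0000]
Step 1: x=[8.8227] v=[-0.8867]
Step 2: x=[8.4846] v=[-1.6906]
Step 3: x=[8.0173] v=[-2.3367]
Step 4: x=[7.4643] v=[-2.7648]
Step 5: x=[6.8773] v=[-2.9348]
Step 6: x=[6.3111] v=[-2.8309]
Step 7: x=[5.8186] v=[-2.4627]
Step 8: x=[5.4457] v=[-1.8647]
Step 9: x=[5.2272] v=[-1.0927]
Step 10: x=[5.1835] v=[-0.2187]
Step 11: x=[5.3186] v=[0.6757]
First v>=0 after going negative at step 11, time=2.2000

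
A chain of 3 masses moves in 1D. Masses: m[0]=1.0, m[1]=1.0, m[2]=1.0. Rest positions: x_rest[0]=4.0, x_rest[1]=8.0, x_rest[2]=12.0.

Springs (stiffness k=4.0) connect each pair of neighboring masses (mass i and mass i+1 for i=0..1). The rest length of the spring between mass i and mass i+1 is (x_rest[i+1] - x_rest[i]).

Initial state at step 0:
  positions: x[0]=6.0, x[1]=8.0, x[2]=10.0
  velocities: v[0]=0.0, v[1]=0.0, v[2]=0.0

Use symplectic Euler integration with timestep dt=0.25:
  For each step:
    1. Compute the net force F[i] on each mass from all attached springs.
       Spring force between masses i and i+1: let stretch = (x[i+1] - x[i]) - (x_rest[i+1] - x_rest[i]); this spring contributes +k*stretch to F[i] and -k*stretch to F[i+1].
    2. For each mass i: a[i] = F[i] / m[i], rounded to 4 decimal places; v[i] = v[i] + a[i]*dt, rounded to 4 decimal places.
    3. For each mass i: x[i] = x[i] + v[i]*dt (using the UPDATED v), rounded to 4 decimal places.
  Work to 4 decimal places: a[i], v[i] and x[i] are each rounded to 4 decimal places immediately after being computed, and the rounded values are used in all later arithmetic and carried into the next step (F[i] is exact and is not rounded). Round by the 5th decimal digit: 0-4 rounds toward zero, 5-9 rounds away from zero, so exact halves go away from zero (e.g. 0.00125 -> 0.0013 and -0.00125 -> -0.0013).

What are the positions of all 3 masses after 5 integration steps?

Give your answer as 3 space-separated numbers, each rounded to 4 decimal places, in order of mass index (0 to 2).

Step 0: x=[6.0000 8.0000 10.0000] v=[0.0000 0.0000 0.0000]
Step 1: x=[5.5000 8.0000 10.5000] v=[-2.0000 0.0000 2.0000]
Step 2: x=[4.6250 8.0000 11.3750] v=[-3.5000 0.0000 3.5000]
Step 3: x=[3.5938 8.0000 12.4063] v=[-4.1250 0.0000 4.1250]
Step 4: x=[2.6641 8.0000 13.3360] v=[-3.7188 0.0001 3.7187]
Step 5: x=[2.0684 8.0001 13.9317] v=[-2.3829 0.0002 2.3827]

Answer: 2.0684 8.0001 13.9317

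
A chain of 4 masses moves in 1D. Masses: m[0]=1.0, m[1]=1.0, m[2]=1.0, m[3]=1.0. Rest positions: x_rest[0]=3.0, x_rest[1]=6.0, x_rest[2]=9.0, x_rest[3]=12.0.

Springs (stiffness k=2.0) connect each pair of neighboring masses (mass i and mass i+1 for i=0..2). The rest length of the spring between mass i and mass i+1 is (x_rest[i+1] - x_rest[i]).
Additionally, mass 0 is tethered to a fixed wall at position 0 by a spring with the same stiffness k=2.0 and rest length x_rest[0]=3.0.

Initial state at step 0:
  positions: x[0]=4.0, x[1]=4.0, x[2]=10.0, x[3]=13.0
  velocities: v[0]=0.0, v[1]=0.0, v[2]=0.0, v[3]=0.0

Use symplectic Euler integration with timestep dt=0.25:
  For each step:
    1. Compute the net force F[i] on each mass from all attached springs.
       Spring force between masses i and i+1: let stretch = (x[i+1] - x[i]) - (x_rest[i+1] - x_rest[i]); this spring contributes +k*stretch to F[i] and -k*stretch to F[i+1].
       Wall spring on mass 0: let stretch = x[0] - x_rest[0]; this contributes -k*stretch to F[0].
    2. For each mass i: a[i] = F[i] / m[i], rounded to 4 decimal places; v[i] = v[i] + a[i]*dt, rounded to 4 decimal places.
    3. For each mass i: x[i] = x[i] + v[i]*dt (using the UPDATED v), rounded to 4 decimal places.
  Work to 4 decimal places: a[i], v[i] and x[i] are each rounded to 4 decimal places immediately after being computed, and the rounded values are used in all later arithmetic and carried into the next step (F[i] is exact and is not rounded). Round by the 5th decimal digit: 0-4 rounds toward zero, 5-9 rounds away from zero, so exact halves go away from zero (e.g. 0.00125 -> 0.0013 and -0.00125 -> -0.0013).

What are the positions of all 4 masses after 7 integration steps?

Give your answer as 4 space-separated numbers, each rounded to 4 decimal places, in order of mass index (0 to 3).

Answer: 3.6568 6.3648 9.9973 11.2152

Derivation:
Step 0: x=[4.0000 4.0000 10.0000 13.0000] v=[0.0000 0.0000 0.0000 0.0000]
Step 1: x=[3.5000 4.7500 9.6250 13.0000] v=[-2.0000 3.0000 -1.5000 0.0000]
Step 2: x=[2.7188 5.9531 9.0625 12.9531] v=[-3.1250 4.8125 -2.2500 -0.1875]
Step 3: x=[2.0020 7.1406 8.5977 12.7949] v=[-2.8673 4.7501 -1.8594 -0.6328]
Step 4: x=[1.6773 7.8680 8.4754 12.4871] v=[-1.2990 2.9094 -0.4894 -1.2314]
Step 5: x=[1.9167 7.8975 8.7786 12.0528] v=[0.9577 0.1178 1.2128 -1.7373]
Step 6: x=[2.6642 7.2895 9.3810 11.5842] v=[2.9898 -2.4321 2.4094 -1.8744]
Step 7: x=[3.6568 6.3648 9.9973 11.2152] v=[3.9704 -3.6990 2.4653 -1.4760]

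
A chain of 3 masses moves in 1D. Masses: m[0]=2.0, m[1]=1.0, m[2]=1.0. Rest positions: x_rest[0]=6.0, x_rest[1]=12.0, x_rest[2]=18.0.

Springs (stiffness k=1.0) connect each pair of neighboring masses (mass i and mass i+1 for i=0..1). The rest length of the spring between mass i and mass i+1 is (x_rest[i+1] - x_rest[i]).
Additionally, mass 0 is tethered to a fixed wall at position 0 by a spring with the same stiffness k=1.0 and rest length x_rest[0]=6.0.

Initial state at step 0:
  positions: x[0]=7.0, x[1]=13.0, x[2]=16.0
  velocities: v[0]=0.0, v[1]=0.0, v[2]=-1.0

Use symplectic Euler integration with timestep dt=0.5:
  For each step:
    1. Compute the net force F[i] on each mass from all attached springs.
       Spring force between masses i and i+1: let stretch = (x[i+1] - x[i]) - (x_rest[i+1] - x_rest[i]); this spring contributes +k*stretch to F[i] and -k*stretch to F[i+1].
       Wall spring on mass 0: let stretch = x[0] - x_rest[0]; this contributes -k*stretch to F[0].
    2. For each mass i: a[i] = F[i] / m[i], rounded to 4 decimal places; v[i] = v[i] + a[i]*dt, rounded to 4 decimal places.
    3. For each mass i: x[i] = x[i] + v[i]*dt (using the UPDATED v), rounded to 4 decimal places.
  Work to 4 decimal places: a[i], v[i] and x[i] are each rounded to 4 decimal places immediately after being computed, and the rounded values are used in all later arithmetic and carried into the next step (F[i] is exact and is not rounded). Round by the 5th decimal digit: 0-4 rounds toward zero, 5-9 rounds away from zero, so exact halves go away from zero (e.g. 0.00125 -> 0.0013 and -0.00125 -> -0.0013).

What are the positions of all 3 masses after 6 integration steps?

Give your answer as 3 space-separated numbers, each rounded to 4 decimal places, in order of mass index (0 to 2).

Answer: 3.9461 11.8442 17.8685

Derivation:
Step 0: x=[7.0000 13.0000 16.0000] v=[0.0000 0.0000 -1.0000]
Step 1: x=[6.8750 12.2500 16.2500] v=[-0.2500 -1.5000 0.5000]
Step 2: x=[6.5625 11.1563 17.0000] v=[-0.6250 -2.1875 1.5000]
Step 3: x=[6.0039 10.3750 17.7891] v=[-1.1172 -1.5626 1.5782]
Step 4: x=[5.2412 10.3545 18.2247] v=[-1.5254 -0.0411 0.8712]
Step 5: x=[4.4625 11.0232 18.1928] v=[-1.5574 1.3374 -0.0639]
Step 6: x=[3.9461 11.8442 17.8685] v=[-1.0329 1.6419 -0.6487]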